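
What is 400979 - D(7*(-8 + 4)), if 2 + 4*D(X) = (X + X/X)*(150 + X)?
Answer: 401803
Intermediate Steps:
D(X) = -½ + (1 + X)*(150 + X)/4 (D(X) = -½ + ((X + X/X)*(150 + X))/4 = -½ + ((X + 1)*(150 + X))/4 = -½ + ((1 + X)*(150 + X))/4 = -½ + (1 + X)*(150 + X)/4)
400979 - D(7*(-8 + 4)) = 400979 - (37 + (7*(-8 + 4))²/4 + 151*(7*(-8 + 4))/4) = 400979 - (37 + (7*(-4))²/4 + 151*(7*(-4))/4) = 400979 - (37 + (¼)*(-28)² + (151/4)*(-28)) = 400979 - (37 + (¼)*784 - 1057) = 400979 - (37 + 196 - 1057) = 400979 - 1*(-824) = 400979 + 824 = 401803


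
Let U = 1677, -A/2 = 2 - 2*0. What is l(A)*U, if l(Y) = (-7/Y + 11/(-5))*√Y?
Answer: -15093*I/10 ≈ -1509.3*I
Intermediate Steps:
A = -4 (A = -2*(2 - 2*0) = -2*(2 + 0) = -2*2 = -4)
l(Y) = √Y*(-11/5 - 7/Y) (l(Y) = (-7/Y + 11*(-⅕))*√Y = (-7/Y - 11/5)*√Y = (-11/5 - 7/Y)*√Y = √Y*(-11/5 - 7/Y))
l(A)*U = ((-35 - 11*(-4))/(5*√(-4)))*1677 = ((-I/2)*(-35 + 44)/5)*1677 = ((⅕)*(-I/2)*9)*1677 = -9*I/10*1677 = -15093*I/10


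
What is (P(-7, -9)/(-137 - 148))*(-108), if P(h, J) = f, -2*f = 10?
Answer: -36/19 ≈ -1.8947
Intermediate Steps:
f = -5 (f = -½*10 = -5)
P(h, J) = -5
(P(-7, -9)/(-137 - 148))*(-108) = (-5/(-137 - 148))*(-108) = (-5/(-285))*(-108) = -1/285*(-5)*(-108) = (1/57)*(-108) = -36/19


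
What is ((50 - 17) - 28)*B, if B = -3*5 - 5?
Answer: -100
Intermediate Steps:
B = -20 (B = -15 - 5 = -20)
((50 - 17) - 28)*B = ((50 - 17) - 28)*(-20) = (33 - 28)*(-20) = 5*(-20) = -100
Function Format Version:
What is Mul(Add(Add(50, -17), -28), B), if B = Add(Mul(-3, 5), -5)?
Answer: -100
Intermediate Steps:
B = -20 (B = Add(-15, -5) = -20)
Mul(Add(Add(50, -17), -28), B) = Mul(Add(Add(50, -17), -28), -20) = Mul(Add(33, -28), -20) = Mul(5, -20) = -100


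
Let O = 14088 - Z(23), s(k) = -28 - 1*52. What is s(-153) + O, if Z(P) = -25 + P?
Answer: 14010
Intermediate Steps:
s(k) = -80 (s(k) = -28 - 52 = -80)
O = 14090 (O = 14088 - (-25 + 23) = 14088 - 1*(-2) = 14088 + 2 = 14090)
s(-153) + O = -80 + 14090 = 14010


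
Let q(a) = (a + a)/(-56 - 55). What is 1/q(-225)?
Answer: 37/150 ≈ 0.24667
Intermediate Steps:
q(a) = -2*a/111 (q(a) = (2*a)/(-111) = (2*a)*(-1/111) = -2*a/111)
1/q(-225) = 1/(-2/111*(-225)) = 1/(150/37) = 37/150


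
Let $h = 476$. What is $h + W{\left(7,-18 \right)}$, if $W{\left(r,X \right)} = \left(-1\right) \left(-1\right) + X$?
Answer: $459$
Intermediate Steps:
$W{\left(r,X \right)} = 1 + X$
$h + W{\left(7,-18 \right)} = 476 + \left(1 - 18\right) = 476 - 17 = 459$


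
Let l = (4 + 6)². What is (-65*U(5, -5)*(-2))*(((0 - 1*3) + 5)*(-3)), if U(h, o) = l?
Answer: -78000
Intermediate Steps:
l = 100 (l = 10² = 100)
U(h, o) = 100
(-65*U(5, -5)*(-2))*(((0 - 1*3) + 5)*(-3)) = (-6500*(-2))*(((0 - 1*3) + 5)*(-3)) = (-65*(-200))*(((0 - 3) + 5)*(-3)) = 13000*((-3 + 5)*(-3)) = 13000*(2*(-3)) = 13000*(-6) = -78000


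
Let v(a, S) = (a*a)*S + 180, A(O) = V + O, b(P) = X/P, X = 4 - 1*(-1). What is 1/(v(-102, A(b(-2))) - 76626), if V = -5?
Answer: -1/154476 ≈ -6.4735e-6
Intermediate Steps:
X = 5 (X = 4 + 1 = 5)
b(P) = 5/P
A(O) = -5 + O
v(a, S) = 180 + S*a² (v(a, S) = a²*S + 180 = S*a² + 180 = 180 + S*a²)
1/(v(-102, A(b(-2))) - 76626) = 1/((180 + (-5 + 5/(-2))*(-102)²) - 76626) = 1/((180 + (-5 + 5*(-½))*10404) - 76626) = 1/((180 + (-5 - 5/2)*10404) - 76626) = 1/((180 - 15/2*10404) - 76626) = 1/((180 - 78030) - 76626) = 1/(-77850 - 76626) = 1/(-154476) = -1/154476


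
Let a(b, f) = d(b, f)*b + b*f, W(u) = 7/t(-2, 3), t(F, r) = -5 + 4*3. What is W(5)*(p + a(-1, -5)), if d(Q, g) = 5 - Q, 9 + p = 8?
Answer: -2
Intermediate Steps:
p = -1 (p = -9 + 8 = -1)
t(F, r) = 7 (t(F, r) = -5 + 12 = 7)
W(u) = 1 (W(u) = 7/7 = 7*(⅐) = 1)
a(b, f) = b*f + b*(5 - b) (a(b, f) = (5 - b)*b + b*f = b*(5 - b) + b*f = b*f + b*(5 - b))
W(5)*(p + a(-1, -5)) = 1*(-1 - (5 - 5 - 1*(-1))) = 1*(-1 - (5 - 5 + 1)) = 1*(-1 - 1*1) = 1*(-1 - 1) = 1*(-2) = -2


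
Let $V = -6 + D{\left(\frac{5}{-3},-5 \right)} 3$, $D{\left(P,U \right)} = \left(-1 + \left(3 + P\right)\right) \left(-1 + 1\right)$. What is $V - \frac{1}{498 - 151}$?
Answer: $- \frac{2083}{347} \approx -6.0029$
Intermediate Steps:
$D{\left(P,U \right)} = 0$ ($D{\left(P,U \right)} = \left(2 + P\right) 0 = 0$)
$V = -6$ ($V = -6 + 0 \cdot 3 = -6 + 0 = -6$)
$V - \frac{1}{498 - 151} = -6 - \frac{1}{498 - 151} = -6 - \frac{1}{347} = - \frac{2083}{347}$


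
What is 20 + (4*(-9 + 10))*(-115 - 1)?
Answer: -444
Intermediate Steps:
20 + (4*(-9 + 10))*(-115 - 1) = 20 + (4*1)*(-116) = 20 + 4*(-116) = 20 - 464 = -444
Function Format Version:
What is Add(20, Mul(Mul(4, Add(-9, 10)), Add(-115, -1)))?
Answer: -444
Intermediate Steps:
Add(20, Mul(Mul(4, Add(-9, 10)), Add(-115, -1))) = Add(20, Mul(Mul(4, 1), -116)) = Add(20, Mul(4, -116)) = Add(20, -464) = -444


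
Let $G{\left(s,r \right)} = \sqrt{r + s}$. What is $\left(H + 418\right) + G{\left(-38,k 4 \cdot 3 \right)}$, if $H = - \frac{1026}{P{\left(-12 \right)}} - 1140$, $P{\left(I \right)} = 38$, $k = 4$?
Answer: $-749 + \sqrt{10} \approx -745.84$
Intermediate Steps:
$H = -1167$ ($H = - \frac{1026}{38} - 1140 = \left(-1026\right) \frac{1}{38} - 1140 = -27 - 1140 = -1167$)
$\left(H + 418\right) + G{\left(-38,k 4 \cdot 3 \right)} = \left(-1167 + 418\right) + \sqrt{4 \cdot 4 \cdot 3 - 38} = -749 + \sqrt{16 \cdot 3 - 38} = -749 + \sqrt{48 - 38} = -749 + \sqrt{10}$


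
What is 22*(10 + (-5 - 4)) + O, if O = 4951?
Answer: 4973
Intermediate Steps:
22*(10 + (-5 - 4)) + O = 22*(10 + (-5 - 4)) + 4951 = 22*(10 - 9) + 4951 = 22*1 + 4951 = 22 + 4951 = 4973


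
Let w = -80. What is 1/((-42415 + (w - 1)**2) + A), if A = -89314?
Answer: -1/125168 ≈ -7.9893e-6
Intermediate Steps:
1/((-42415 + (w - 1)**2) + A) = 1/((-42415 + (-80 - 1)**2) - 89314) = 1/((-42415 + (-81)**2) - 89314) = 1/((-42415 + 6561) - 89314) = 1/(-35854 - 89314) = 1/(-125168) = -1/125168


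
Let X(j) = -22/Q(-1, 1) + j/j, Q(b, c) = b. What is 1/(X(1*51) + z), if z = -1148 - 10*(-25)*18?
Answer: 1/3375 ≈ 0.00029630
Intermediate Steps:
z = 3352 (z = -1148 + 250*18 = -1148 + 4500 = 3352)
X(j) = 23 (X(j) = -22/(-1) + j/j = -22*(-1) + 1 = 22 + 1 = 23)
1/(X(1*51) + z) = 1/(23 + 3352) = 1/3375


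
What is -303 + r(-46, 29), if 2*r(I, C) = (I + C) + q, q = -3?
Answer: -313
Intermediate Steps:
r(I, C) = -3/2 + C/2 + I/2 (r(I, C) = ((I + C) - 3)/2 = ((C + I) - 3)/2 = (-3 + C + I)/2 = -3/2 + C/2 + I/2)
-303 + r(-46, 29) = -303 + (-3/2 + (½)*29 + (½)*(-46)) = -303 + (-3/2 + 29/2 - 23) = -303 - 10 = -313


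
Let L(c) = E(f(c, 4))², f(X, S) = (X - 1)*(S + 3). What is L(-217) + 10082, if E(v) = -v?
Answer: 2338758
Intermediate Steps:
f(X, S) = (-1 + X)*(3 + S)
L(c) = (7 - 7*c)² (L(c) = (-(-3 - 1*4 + 3*c + 4*c))² = (-(-3 - 4 + 3*c + 4*c))² = (-(-7 + 7*c))² = (7 - 7*c)²)
L(-217) + 10082 = 49*(-1 - 217)² + 10082 = 49*(-218)² + 10082 = 49*47524 + 10082 = 2328676 + 10082 = 2338758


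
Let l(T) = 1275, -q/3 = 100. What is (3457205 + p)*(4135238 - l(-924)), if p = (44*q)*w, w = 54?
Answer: 11345268727015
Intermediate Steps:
q = -300 (q = -3*100 = -300)
p = -712800 (p = (44*(-300))*54 = -13200*54 = -712800)
(3457205 + p)*(4135238 - l(-924)) = (3457205 - 712800)*(4135238 - 1*1275) = 2744405*(4135238 - 1275) = 2744405*4133963 = 11345268727015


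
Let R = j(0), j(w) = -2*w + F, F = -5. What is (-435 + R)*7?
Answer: -3080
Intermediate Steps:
j(w) = -5 - 2*w (j(w) = -2*w - 5 = -5 - 2*w)
R = -5 (R = -5 - 2*0 = -5 + 0 = -5)
(-435 + R)*7 = (-435 - 5)*7 = -440*7 = -3080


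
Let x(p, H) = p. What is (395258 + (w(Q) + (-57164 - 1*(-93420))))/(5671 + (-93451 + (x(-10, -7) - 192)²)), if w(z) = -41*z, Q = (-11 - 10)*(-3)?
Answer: -428931/46976 ≈ -9.1309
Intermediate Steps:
Q = 63 (Q = -21*(-3) = 63)
(395258 + (w(Q) + (-57164 - 1*(-93420))))/(5671 + (-93451 + (x(-10, -7) - 192)²)) = (395258 + (-41*63 + (-57164 - 1*(-93420))))/(5671 + (-93451 + (-10 - 192)²)) = (395258 + (-2583 + (-57164 + 93420)))/(5671 + (-93451 + (-202)²)) = (395258 + (-2583 + 36256))/(5671 + (-93451 + 40804)) = (395258 + 33673)/(5671 - 52647) = 428931/(-46976) = 428931*(-1/46976) = -428931/46976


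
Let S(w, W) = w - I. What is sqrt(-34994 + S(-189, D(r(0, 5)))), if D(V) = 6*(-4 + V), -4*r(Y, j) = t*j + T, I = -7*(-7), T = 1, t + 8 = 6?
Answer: 4*I*sqrt(2202) ≈ 187.7*I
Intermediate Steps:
t = -2 (t = -8 + 6 = -2)
I = 49
r(Y, j) = -1/4 + j/2 (r(Y, j) = -(-2*j + 1)/4 = -(1 - 2*j)/4 = -1/4 + j/2)
D(V) = -24 + 6*V
S(w, W) = -49 + w (S(w, W) = w - 1*49 = w - 49 = -49 + w)
sqrt(-34994 + S(-189, D(r(0, 5)))) = sqrt(-34994 + (-49 - 189)) = sqrt(-34994 - 238) = sqrt(-35232) = 4*I*sqrt(2202)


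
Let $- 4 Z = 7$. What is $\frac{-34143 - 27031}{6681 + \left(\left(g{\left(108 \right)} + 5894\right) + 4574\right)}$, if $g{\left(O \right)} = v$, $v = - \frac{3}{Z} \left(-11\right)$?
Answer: $- \frac{428218}{119911} \approx -3.5711$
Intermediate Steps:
$Z = - \frac{7}{4}$ ($Z = \left(- \frac{1}{4}\right) 7 = - \frac{7}{4} \approx -1.75$)
$v = - \frac{132}{7}$ ($v = - \frac{3}{- \frac{7}{4}} \left(-11\right) = \left(-3\right) \left(- \frac{4}{7}\right) \left(-11\right) = \frac{12}{7} \left(-11\right) = - \frac{132}{7} \approx -18.857$)
$g{\left(O \right)} = - \frac{132}{7}$
$\frac{-34143 - 27031}{6681 + \left(\left(g{\left(108 \right)} + 5894\right) + 4574\right)} = \frac{-34143 - 27031}{6681 + \left(\left(- \frac{132}{7} + 5894\right) + 4574\right)} = - \frac{61174}{6681 + \left(\frac{41126}{7} + 4574\right)} = - \frac{61174}{6681 + \frac{73144}{7}} = - \frac{61174}{\frac{119911}{7}} = \left(-61174\right) \frac{7}{119911} = - \frac{428218}{119911}$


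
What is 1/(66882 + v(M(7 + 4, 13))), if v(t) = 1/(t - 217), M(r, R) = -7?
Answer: 224/14981567 ≈ 1.4952e-5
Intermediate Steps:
v(t) = 1/(-217 + t)
1/(66882 + v(M(7 + 4, 13))) = 1/(66882 + 1/(-217 - 7)) = 1/(66882 + 1/(-224)) = 1/(66882 - 1/224) = 1/(14981567/224) = 224/14981567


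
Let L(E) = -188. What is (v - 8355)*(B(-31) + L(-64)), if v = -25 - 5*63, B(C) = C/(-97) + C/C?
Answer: 157449060/97 ≈ 1.6232e+6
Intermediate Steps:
B(C) = 1 - C/97 (B(C) = C*(-1/97) + 1 = -C/97 + 1 = 1 - C/97)
v = -340 (v = -25 - 315 = -340)
(v - 8355)*(B(-31) + L(-64)) = (-340 - 8355)*((1 - 1/97*(-31)) - 188) = -8695*((1 + 31/97) - 188) = -8695*(128/97 - 188) = -8695*(-18108/97) = 157449060/97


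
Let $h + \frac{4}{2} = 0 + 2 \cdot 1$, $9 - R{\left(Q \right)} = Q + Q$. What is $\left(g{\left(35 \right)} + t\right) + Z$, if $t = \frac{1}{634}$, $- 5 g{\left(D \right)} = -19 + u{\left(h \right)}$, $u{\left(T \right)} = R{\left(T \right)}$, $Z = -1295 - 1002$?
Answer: $- \frac{1455029}{634} \approx -2295.0$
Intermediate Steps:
$Z = -2297$ ($Z = -1295 - 1002 = -2297$)
$R{\left(Q \right)} = 9 - 2 Q$ ($R{\left(Q \right)} = 9 - \left(Q + Q\right) = 9 - 2 Q$)
$h = 0$ ($h = -2 + \left(0 + 2 \cdot 1\right) = -2 + \left(0 + 2\right) = -2 + 2 = 0$)
$u{\left(T \right)} = 9 - 2 T$
$g{\left(D \right)} = 2$ ($g{\left(D \right)} = - \frac{-19 + \left(9 - 0\right)}{5} = - \frac{-19 + \left(9 + 0\right)}{5} = - \frac{-19 + 9}{5} = \left(- \frac{1}{5}\right) \left(-10\right) = 2$)
$t = \frac{1}{634} \approx 0.0015773$
$\left(g{\left(35 \right)} + t\right) + Z = \left(2 + \frac{1}{634}\right) - 2297 = \frac{1269}{634} - 2297 = - \frac{1455029}{634}$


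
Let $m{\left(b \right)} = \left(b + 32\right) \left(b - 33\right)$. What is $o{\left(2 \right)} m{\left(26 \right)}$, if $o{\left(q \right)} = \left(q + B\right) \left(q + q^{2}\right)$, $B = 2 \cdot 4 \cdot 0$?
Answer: $-4872$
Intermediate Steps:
$m{\left(b \right)} = \left(-33 + b\right) \left(32 + b\right)$ ($m{\left(b \right)} = \left(32 + b\right) \left(-33 + b\right) = \left(-33 + b\right) \left(32 + b\right)$)
$B = 0$ ($B = 8 \cdot 0 = 0$)
$o{\left(q \right)} = q \left(q + q^{2}\right)$ ($o{\left(q \right)} = \left(q + 0\right) \left(q + q^{2}\right) = q \left(q + q^{2}\right)$)
$o{\left(2 \right)} m{\left(26 \right)} = 2^{2} \left(1 + 2\right) \left(-1056 + 26^{2} - 26\right) = 4 \cdot 3 \left(-1056 + 676 - 26\right) = 12 \left(-406\right) = -4872$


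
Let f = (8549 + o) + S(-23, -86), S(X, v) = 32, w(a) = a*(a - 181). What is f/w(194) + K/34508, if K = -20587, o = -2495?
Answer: 79047637/43514588 ≈ 1.8166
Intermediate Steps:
w(a) = a*(-181 + a)
f = 6086 (f = (8549 - 2495) + 32 = 6054 + 32 = 6086)
f/w(194) + K/34508 = 6086/((194*(-181 + 194))) - 20587/34508 = 6086/((194*13)) - 20587*1/34508 = 6086/2522 - 20587/34508 = 6086*(1/2522) - 20587/34508 = 3043/1261 - 20587/34508 = 79047637/43514588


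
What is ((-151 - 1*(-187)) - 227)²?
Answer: 36481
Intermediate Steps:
((-151 - 1*(-187)) - 227)² = ((-151 + 187) - 227)² = (36 - 227)² = (-191)² = 36481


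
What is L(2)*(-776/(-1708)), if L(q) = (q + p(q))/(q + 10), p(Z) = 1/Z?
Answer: 485/5124 ≈ 0.094653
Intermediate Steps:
p(Z) = 1/Z
L(q) = (q + 1/q)/(10 + q) (L(q) = (q + 1/q)/(q + 10) = (q + 1/q)/(10 + q))
L(2)*(-776/(-1708)) = ((1 + 2**2)/(2*(10 + 2)))*(-776/(-1708)) = ((1/2)*(1 + 4)/12)*(-776*(-1/1708)) = ((1/2)*(1/12)*5)*(194/427) = (5/24)*(194/427) = 485/5124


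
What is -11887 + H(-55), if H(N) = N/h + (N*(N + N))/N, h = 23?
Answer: -275986/23 ≈ -11999.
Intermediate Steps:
H(N) = 47*N/23 (H(N) = N/23 + (N*(N + N))/N = N*(1/23) + (N*(2*N))/N = N/23 + (2*N**2)/N = N/23 + 2*N = 47*N/23)
-11887 + H(-55) = -11887 + (47/23)*(-55) = -11887 - 2585/23 = -275986/23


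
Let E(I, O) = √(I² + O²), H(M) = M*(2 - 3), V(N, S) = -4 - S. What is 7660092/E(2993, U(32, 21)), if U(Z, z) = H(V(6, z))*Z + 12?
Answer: 7660092*√9617393/9617393 ≈ 2470.0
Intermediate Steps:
H(M) = -M (H(M) = M*(-1) = -M)
U(Z, z) = 12 + Z*(4 + z) (U(Z, z) = (-(-4 - z))*Z + 12 = (4 + z)*Z + 12 = Z*(4 + z) + 12 = 12 + Z*(4 + z))
7660092/E(2993, U(32, 21)) = 7660092/(√(2993² + (12 + 32*(4 + 21))²)) = 7660092/(√(8958049 + (12 + 32*25)²)) = 7660092/(√(8958049 + (12 + 800)²)) = 7660092/(√(8958049 + 812²)) = 7660092/(√(8958049 + 659344)) = 7660092/(√9617393) = 7660092*(√9617393/9617393) = 7660092*√9617393/9617393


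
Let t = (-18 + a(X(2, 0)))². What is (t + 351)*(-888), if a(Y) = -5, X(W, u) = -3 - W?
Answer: -781440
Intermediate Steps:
t = 529 (t = (-18 - 5)² = (-23)² = 529)
(t + 351)*(-888) = (529 + 351)*(-888) = 880*(-888) = -781440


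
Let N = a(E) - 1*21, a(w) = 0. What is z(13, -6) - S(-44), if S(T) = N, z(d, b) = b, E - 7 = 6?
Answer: 15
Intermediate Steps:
E = 13 (E = 7 + 6 = 13)
N = -21 (N = 0 - 1*21 = 0 - 21 = -21)
S(T) = -21
z(13, -6) - S(-44) = -6 - 1*(-21) = -6 + 21 = 15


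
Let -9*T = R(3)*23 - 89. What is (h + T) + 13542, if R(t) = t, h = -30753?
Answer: -154879/9 ≈ -17209.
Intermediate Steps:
T = 20/9 (T = -(3*23 - 89)/9 = -(69 - 89)/9 = -1/9*(-20) = 20/9 ≈ 2.2222)
(h + T) + 13542 = (-30753 + 20/9) + 13542 = -276757/9 + 13542 = -154879/9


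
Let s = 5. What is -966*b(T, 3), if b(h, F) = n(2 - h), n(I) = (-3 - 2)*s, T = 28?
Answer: 24150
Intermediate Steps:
n(I) = -25 (n(I) = (-3 - 2)*5 = -5*5 = -25)
b(h, F) = -25
-966*b(T, 3) = -966*(-25) = 24150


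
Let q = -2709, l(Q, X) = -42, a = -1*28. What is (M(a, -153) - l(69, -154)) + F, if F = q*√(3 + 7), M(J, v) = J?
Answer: 14 - 2709*√10 ≈ -8552.6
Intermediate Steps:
a = -28
F = -2709*√10 (F = -2709*√(3 + 7) = -2709*√10 ≈ -8566.6)
(M(a, -153) - l(69, -154)) + F = (-28 - 1*(-42)) - 2709*√10 = (-28 + 42) - 2709*√10 = 14 - 2709*√10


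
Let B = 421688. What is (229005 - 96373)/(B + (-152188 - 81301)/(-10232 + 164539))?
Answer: 20466046024/65069176727 ≈ 0.31453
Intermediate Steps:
(229005 - 96373)/(B + (-152188 - 81301)/(-10232 + 164539)) = (229005 - 96373)/(421688 + (-152188 - 81301)/(-10232 + 164539)) = 132632/(421688 - 233489/154307) = 132632/(65069176727/154307) = 132632*(154307/65069176727) = 20466046024/65069176727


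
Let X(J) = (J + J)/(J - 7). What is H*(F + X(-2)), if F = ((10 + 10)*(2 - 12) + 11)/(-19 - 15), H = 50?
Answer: 45925/153 ≈ 300.16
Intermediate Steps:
X(J) = 2*J/(-7 + J) (X(J) = (2*J)/(-7 + J) = 2*J/(-7 + J))
F = 189/34 (F = (20*(-10) + 11)/(-34) = (-200 + 11)*(-1/34) = -189*(-1/34) = 189/34 ≈ 5.5588)
H*(F + X(-2)) = 50*(189/34 + 2*(-2)/(-7 - 2)) = 50*(189/34 + 2*(-2)/(-9)) = 50*(189/34 + 2*(-2)*(-1/9)) = 50*(189/34 + 4/9) = 50*(1837/306) = 45925/153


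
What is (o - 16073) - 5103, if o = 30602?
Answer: 9426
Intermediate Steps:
(o - 16073) - 5103 = (30602 - 16073) - 5103 = 14529 - 5103 = 9426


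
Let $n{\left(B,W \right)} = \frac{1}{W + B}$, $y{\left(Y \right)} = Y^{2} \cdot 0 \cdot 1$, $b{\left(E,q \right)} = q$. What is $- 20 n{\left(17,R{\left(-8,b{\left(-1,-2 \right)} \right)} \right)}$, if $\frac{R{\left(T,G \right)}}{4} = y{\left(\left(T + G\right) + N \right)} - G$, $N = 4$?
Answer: $- \frac{4}{5} \approx -0.8$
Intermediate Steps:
$y{\left(Y \right)} = 0$ ($y{\left(Y \right)} = 0 \cdot 1 = 0$)
$R{\left(T,G \right)} = - 4 G$ ($R{\left(T,G \right)} = 4 \left(0 - G\right) = 4 \left(- G\right) = - 4 G$)
$n{\left(B,W \right)} = \frac{1}{B + W}$
$- 20 n{\left(17,R{\left(-8,b{\left(-1,-2 \right)} \right)} \right)} = - \frac{20}{17 - -8} = - \frac{20}{17 + 8} = - \frac{20}{25} = \left(-20\right) \frac{1}{25} = - \frac{4}{5}$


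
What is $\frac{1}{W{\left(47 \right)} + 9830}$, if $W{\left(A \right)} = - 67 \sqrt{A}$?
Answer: $\frac{9830}{96417917} + \frac{67 \sqrt{47}}{96417917} \approx 0.00010672$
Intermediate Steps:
$\frac{1}{W{\left(47 \right)} + 9830} = \frac{1}{- 67 \sqrt{47} + 9830} = \frac{1}{9830 - 67 \sqrt{47}}$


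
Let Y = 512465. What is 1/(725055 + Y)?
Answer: 1/1237520 ≈ 8.0807e-7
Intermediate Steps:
1/(725055 + Y) = 1/(725055 + 512465) = 1/1237520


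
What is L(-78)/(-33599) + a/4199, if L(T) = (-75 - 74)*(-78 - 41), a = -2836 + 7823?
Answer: 93105744/141082201 ≈ 0.65994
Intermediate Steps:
a = 4987
L(T) = 17731 (L(T) = -149*(-119) = 17731)
L(-78)/(-33599) + a/4199 = 17731/(-33599) + 4987/4199 = 17731*(-1/33599) + 4987*(1/4199) = -17731/33599 + 4987/4199 = 93105744/141082201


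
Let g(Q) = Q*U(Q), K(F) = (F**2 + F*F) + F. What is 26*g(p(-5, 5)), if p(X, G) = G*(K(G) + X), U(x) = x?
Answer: 1625000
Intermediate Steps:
K(F) = F + 2*F**2 (K(F) = (F**2 + F**2) + F = 2*F**2 + F = F + 2*F**2)
p(X, G) = G*(X + G*(1 + 2*G)) (p(X, G) = G*(G*(1 + 2*G) + X) = G*(X + G*(1 + 2*G)))
g(Q) = Q**2 (g(Q) = Q*Q = Q**2)
26*g(p(-5, 5)) = 26*(5*(-5 + 5*(1 + 2*5)))**2 = 26*(5*(-5 + 5*(1 + 10)))**2 = 26*(5*(-5 + 5*11))**2 = 26*(5*(-5 + 55))**2 = 26*(5*50)**2 = 26*250**2 = 26*62500 = 1625000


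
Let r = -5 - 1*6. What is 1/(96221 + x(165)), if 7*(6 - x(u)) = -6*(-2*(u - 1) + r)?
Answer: 7/671555 ≈ 1.0424e-5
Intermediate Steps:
r = -11 (r = -5 - 6 = -11)
x(u) = -12/7 - 12*u/7 (x(u) = 6 - (-6)*(-2*(u - 1) - 11)/7 = 6 - (-6)*(-2*(-1 + u) - 11)/7 = 6 - (-6)*((2 - 2*u) - 11)/7 = 6 - (-6)*(-9 - 2*u)/7 = 6 - (54 + 12*u)/7 = 6 + (-54/7 - 12*u/7) = -12/7 - 12*u/7)
1/(96221 + x(165)) = 1/(96221 + (-12/7 - 12/7*165)) = 1/(96221 + (-12/7 - 1980/7)) = 1/(96221 - 1992/7) = 1/(671555/7) = 7/671555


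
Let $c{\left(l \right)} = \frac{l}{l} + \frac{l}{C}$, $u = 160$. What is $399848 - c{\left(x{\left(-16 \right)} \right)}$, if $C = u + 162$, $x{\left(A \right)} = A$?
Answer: $\frac{64375375}{161} \approx 3.9985 \cdot 10^{5}$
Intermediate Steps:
$C = 322$ ($C = 160 + 162 = 322$)
$c{\left(l \right)} = 1 + \frac{l}{322}$ ($c{\left(l \right)} = \frac{l}{l} + \frac{l}{322} = 1 + l \frac{1}{322} = 1 + \frac{l}{322}$)
$399848 - c{\left(x{\left(-16 \right)} \right)} = 399848 - \left(1 + \frac{1}{322} \left(-16\right)\right) = 399848 - \left(1 - \frac{8}{161}\right) = 399848 - \frac{153}{161} = \frac{64375375}{161}$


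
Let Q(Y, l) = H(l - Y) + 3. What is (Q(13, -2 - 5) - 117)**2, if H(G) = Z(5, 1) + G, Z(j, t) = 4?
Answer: 16900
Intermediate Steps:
H(G) = 4 + G
Q(Y, l) = 7 + l - Y (Q(Y, l) = (4 + (l - Y)) + 3 = (4 + l - Y) + 3 = 7 + l - Y)
(Q(13, -2 - 5) - 117)**2 = ((7 + (-2 - 5) - 1*13) - 117)**2 = ((7 - 7 - 13) - 117)**2 = (-13 - 117)**2 = (-130)**2 = 16900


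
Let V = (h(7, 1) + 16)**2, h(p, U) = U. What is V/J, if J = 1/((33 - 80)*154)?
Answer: -2091782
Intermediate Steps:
V = 289 (V = (1 + 16)**2 = 17**2 = 289)
J = -1/7238 (J = 1/(-47*154) = 1/(-7238) = -1/7238 ≈ -0.00013816)
V/J = 289/(-1/7238) = 289*(-7238) = -2091782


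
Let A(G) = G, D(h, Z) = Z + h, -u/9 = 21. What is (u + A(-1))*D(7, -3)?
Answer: -760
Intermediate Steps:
u = -189 (u = -9*21 = -189)
(u + A(-1))*D(7, -3) = (-189 - 1)*(-3 + 7) = -190*4 = -760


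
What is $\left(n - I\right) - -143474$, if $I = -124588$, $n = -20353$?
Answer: $247709$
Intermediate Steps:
$\left(n - I\right) - -143474 = \left(-20353 - -124588\right) - -143474 = \left(-20353 + 124588\right) + 143474 = 104235 + 143474 = 247709$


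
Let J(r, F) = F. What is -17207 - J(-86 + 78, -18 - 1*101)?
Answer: -17088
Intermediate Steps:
-17207 - J(-86 + 78, -18 - 1*101) = -17207 - (-18 - 1*101) = -17207 - (-18 - 101) = -17207 - 1*(-119) = -17207 + 119 = -17088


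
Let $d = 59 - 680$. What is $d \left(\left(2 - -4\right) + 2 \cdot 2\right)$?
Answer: $-6210$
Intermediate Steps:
$d = -621$ ($d = 59 - 680 = -621$)
$d \left(\left(2 - -4\right) + 2 \cdot 2\right) = - 621 \left(\left(2 - -4\right) + 2 \cdot 2\right) = - 621 \left(\left(2 + 4\right) + 4\right) = - 621 \left(6 + 4\right) = \left(-621\right) 10 = -6210$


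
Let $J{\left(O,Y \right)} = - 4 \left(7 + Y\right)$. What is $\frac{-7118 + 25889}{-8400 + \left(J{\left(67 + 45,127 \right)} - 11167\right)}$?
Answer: $- \frac{6257}{6701} \approx -0.93374$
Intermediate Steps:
$J{\left(O,Y \right)} = -28 - 4 Y$
$\frac{-7118 + 25889}{-8400 + \left(J{\left(67 + 45,127 \right)} - 11167\right)} = \frac{-7118 + 25889}{-8400 - 11703} = \frac{18771}{-8400 - 11703} = \frac{18771}{-20103} = 18771 \left(- \frac{1}{20103}\right) = - \frac{6257}{6701}$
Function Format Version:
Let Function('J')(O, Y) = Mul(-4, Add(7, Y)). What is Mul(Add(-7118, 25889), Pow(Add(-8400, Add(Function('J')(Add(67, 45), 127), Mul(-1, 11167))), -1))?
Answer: Rational(-6257, 6701) ≈ -0.93374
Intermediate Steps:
Function('J')(O, Y) = Add(-28, Mul(-4, Y))
Mul(Add(-7118, 25889), Pow(Add(-8400, Add(Function('J')(Add(67, 45), 127), Mul(-1, 11167))), -1)) = Mul(Add(-7118, 25889), Pow(Add(-8400, Add(Add(-28, Mul(-4, 127)), Mul(-1, 11167))), -1)) = Mul(18771, Pow(Add(-8400, Add(Add(-28, -508), -11167)), -1)) = Mul(18771, Pow(Add(-8400, Add(-536, -11167)), -1)) = Mul(18771, Pow(Add(-8400, -11703), -1)) = Mul(18771, Pow(-20103, -1)) = Mul(18771, Rational(-1, 20103)) = Rational(-6257, 6701)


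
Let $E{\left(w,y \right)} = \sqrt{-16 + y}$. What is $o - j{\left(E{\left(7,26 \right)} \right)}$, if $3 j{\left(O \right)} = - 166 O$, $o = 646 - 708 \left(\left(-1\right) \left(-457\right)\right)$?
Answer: $-322910 + \frac{166 \sqrt{10}}{3} \approx -3.2274 \cdot 10^{5}$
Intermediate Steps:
$o = -322910$ ($o = 646 - 323556 = -322910$)
$j{\left(O \right)} = - \frac{166 O}{3}$ ($j{\left(O \right)} = \frac{\left(-166\right) O}{3} = - \frac{166 O}{3}$)
$o - j{\left(E{\left(7,26 \right)} \right)} = -322910 - - \frac{166 \sqrt{-16 + 26}}{3} = -322910 - - \frac{166 \sqrt{10}}{3} = -322910 + \frac{166 \sqrt{10}}{3}$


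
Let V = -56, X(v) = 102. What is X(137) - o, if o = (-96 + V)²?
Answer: -23002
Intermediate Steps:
o = 23104 (o = (-96 - 56)² = (-152)² = 23104)
X(137) - o = 102 - 1*23104 = 102 - 23104 = -23002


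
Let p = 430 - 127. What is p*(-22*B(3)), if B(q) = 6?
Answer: -39996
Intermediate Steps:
p = 303
p*(-22*B(3)) = 303*(-22*6) = 303*(-132) = -39996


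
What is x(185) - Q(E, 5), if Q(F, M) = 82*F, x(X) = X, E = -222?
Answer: 18389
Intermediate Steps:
x(185) - Q(E, 5) = 185 - 82*(-222) = 185 - 1*(-18204) = 185 + 18204 = 18389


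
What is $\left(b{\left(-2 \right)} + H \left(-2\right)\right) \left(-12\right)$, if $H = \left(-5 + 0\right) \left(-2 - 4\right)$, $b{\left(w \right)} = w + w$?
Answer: $768$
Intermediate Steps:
$b{\left(w \right)} = 2 w$
$H = 30$ ($H = \left(-5\right) \left(-6\right) = 30$)
$\left(b{\left(-2 \right)} + H \left(-2\right)\right) \left(-12\right) = \left(2 \left(-2\right) + 30 \left(-2\right)\right) \left(-12\right) = \left(-4 - 60\right) \left(-12\right) = \left(-64\right) \left(-12\right) = 768$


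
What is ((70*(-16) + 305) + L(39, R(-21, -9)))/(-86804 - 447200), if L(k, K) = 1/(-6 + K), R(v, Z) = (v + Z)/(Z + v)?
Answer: 1019/667505 ≈ 0.0015266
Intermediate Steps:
R(v, Z) = 1 (R(v, Z) = (Z + v)/(Z + v) = 1)
((70*(-16) + 305) + L(39, R(-21, -9)))/(-86804 - 447200) = ((70*(-16) + 305) + 1/(-6 + 1))/(-86804 - 447200) = ((-1120 + 305) + 1/(-5))/(-534004) = (-815 - ⅕)*(-1/534004) = -4076/5*(-1/534004) = 1019/667505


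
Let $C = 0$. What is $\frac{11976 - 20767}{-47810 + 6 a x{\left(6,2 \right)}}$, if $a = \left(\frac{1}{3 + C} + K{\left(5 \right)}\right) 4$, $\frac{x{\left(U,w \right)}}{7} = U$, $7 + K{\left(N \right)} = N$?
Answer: $\frac{8791}{49490} \approx 0.17763$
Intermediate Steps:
$K{\left(N \right)} = -7 + N$
$x{\left(U,w \right)} = 7 U$
$a = - \frac{20}{3}$ ($a = \left(\frac{1}{3 + 0} + \left(-7 + 5\right)\right) 4 = \left(\frac{1}{3} - 2\right) 4 = \left(- \frac{5}{3}\right) 4 = - \frac{20}{3} \approx -6.6667$)
$\frac{11976 - 20767}{-47810 + 6 a x{\left(6,2 \right)}} = \frac{11976 - 20767}{-47810 + 6 \left(- \frac{20}{3}\right) 7 \cdot 6} = - \frac{8791}{-47810 - 1680} = - \frac{8791}{-49490} = \left(-8791\right) \left(- \frac{1}{49490}\right) = \frac{8791}{49490}$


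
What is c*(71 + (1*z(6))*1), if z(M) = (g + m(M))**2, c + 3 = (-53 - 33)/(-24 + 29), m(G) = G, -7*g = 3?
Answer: -101000/49 ≈ -2061.2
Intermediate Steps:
g = -3/7 (g = -1/7*3 = -3/7 ≈ -0.42857)
c = -101/5 (c = -3 + (-53 - 33)/(-24 + 29) = -3 - 86/5 = -101/5 ≈ -20.200)
z(M) = (-3/7 + M)**2
c*(71 + (1*z(6))*1) = -101*(71 + (1*((-3 + 7*6)**2/49))*1)/5 = -101*(71 + (1*((-3 + 42)**2/49))*1)/5 = -101*(71 + (1*((1/49)*39**2))*1)/5 = -101*(71 + (1*((1/49)*1521))*1)/5 = -101*(71 + (1*(1521/49))*1)/5 = -101*(71 + (1521/49)*1)/5 = -101*(71 + 1521/49)/5 = -101/5*5000/49 = -101000/49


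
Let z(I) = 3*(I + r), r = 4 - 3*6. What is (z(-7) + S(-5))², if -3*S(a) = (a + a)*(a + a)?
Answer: 83521/9 ≈ 9280.1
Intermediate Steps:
r = -14 (r = 4 - 18 = -14)
z(I) = -42 + 3*I (z(I) = 3*(I - 14) = 3*(-14 + I) = -42 + 3*I)
S(a) = -4*a²/3 (S(a) = -(a + a)*(a + a)/3 = -2*a*2*a/3 = -4*a²/3)
(z(-7) + S(-5))² = ((-42 + 3*(-7)) - 4/3*(-5)²)² = ((-42 - 21) - 4/3*25)² = (-63 - 100/3)² = (-289/3)² = 83521/9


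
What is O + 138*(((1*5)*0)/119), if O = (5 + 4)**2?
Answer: 81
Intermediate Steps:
O = 81 (O = 9**2 = 81)
O + 138*(((1*5)*0)/119) = 81 + 138*(((1*5)*0)/119) = 81 + 138*((5*0)*(1/119)) = 81 + 138*(0*(1/119)) = 81 + 138*0 = 81 + 0 = 81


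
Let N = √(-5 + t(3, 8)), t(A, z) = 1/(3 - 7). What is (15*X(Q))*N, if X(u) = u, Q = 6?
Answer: 45*I*√21 ≈ 206.22*I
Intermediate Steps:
t(A, z) = -¼ (t(A, z) = 1/(-4) = -¼)
N = I*√21/2 (N = √(-5 - ¼) = √(-21/4) = I*√21/2 ≈ 2.2913*I)
(15*X(Q))*N = (15*6)*(I*√21/2) = 90*(I*√21/2) = 45*I*√21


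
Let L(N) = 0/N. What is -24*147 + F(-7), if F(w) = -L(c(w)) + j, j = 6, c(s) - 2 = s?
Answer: -3522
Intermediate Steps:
c(s) = 2 + s
L(N) = 0
F(w) = 6 (F(w) = -1*0 + 6 = 0 + 6 = 6)
-24*147 + F(-7) = -24*147 + 6 = -3528 + 6 = -3522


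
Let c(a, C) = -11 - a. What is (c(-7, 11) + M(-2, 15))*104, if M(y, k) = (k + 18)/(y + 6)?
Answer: 442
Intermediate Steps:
M(y, k) = (18 + k)/(6 + y)
(c(-7, 11) + M(-2, 15))*104 = ((-11 - 1*(-7)) + (18 + 15)/(6 - 2))*104 = ((-11 + 7) + 33/4)*104 = (-4 + (1/4)*33)*104 = (-4 + 33/4)*104 = (17/4)*104 = 442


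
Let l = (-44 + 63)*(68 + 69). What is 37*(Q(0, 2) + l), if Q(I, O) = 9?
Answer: 96644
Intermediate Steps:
l = 2603 (l = 19*137 = 2603)
37*(Q(0, 2) + l) = 37*(9 + 2603) = 37*2612 = 96644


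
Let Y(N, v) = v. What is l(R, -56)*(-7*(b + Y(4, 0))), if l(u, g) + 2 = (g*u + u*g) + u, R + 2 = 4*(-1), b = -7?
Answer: 32536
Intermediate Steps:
R = -6 (R = -2 + 4*(-1) = -2 - 4 = -6)
l(u, g) = -2 + u + 2*g*u (l(u, g) = -2 + ((g*u + u*g) + u) = -2 + ((g*u + g*u) + u) = -2 + (2*g*u + u) = -2 + (u + 2*g*u) = -2 + u + 2*g*u)
l(R, -56)*(-7*(b + Y(4, 0))) = (-2 - 6 + 2*(-56)*(-6))*(-7*(-7 + 0)) = (-2 - 6 + 672)*(-7*(-7)) = 664*49 = 32536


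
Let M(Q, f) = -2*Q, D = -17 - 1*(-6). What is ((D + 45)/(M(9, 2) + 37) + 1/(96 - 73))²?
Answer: 641601/190969 ≈ 3.3597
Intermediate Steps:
D = -11 (D = -17 + 6 = -11)
((D + 45)/(M(9, 2) + 37) + 1/(96 - 73))² = ((-11 + 45)/(-2*9 + 37) + 1/(96 - 73))² = (34/(-18 + 37) + 1/23)² = (34/19 + 1/23)² = (801/437)² = 641601/190969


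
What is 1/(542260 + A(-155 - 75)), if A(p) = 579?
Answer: 1/542839 ≈ 1.8422e-6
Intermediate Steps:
1/(542260 + A(-155 - 75)) = 1/(542260 + 579) = 1/542839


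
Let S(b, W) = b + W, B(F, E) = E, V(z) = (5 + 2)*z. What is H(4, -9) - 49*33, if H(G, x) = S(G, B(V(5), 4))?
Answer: -1609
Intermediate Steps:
V(z) = 7*z
S(b, W) = W + b
H(G, x) = 4 + G
H(4, -9) - 49*33 = (4 + 4) - 49*33 = 8 - 1617 = -1609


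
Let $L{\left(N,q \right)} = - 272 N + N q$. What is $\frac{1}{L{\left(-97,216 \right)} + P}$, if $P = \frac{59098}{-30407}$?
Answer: $\frac{2339}{12700902} \approx 0.00018416$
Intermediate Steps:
$P = - \frac{4546}{2339}$ ($P = 59098 \left(- \frac{1}{30407}\right) = - \frac{4546}{2339} \approx -1.9436$)
$\frac{1}{L{\left(-97,216 \right)} + P} = \frac{1}{- 97 \left(-272 + 216\right) - \frac{4546}{2339}} = \frac{1}{\left(-97\right) \left(-56\right) - \frac{4546}{2339}} = \frac{1}{5432 - \frac{4546}{2339}} = \frac{1}{\frac{12700902}{2339}} = \frac{2339}{12700902}$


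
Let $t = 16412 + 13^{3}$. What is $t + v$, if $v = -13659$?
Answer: $4950$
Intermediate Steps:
$t = 18609$ ($t = 16412 + 2197 = 18609$)
$t + v = 18609 - 13659 = 4950$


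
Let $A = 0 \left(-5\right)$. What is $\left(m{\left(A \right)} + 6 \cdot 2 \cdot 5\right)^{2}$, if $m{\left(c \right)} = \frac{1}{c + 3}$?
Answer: $\frac{32761}{9} \approx 3640.1$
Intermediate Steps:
$A = 0$
$m{\left(c \right)} = \frac{1}{3 + c}$
$\left(m{\left(A \right)} + 6 \cdot 2 \cdot 5\right)^{2} = \left(\frac{1}{3 + 0} + 6 \cdot 2 \cdot 5\right)^{2} = \left(\frac{1}{3} + 12 \cdot 5\right)^{2} = \left(\frac{1}{3} + 60\right)^{2} = \left(\frac{181}{3}\right)^{2} = \frac{32761}{9}$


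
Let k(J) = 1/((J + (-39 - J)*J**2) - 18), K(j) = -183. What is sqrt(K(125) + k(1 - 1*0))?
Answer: 8*I*sqrt(9291)/57 ≈ 13.528*I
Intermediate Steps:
k(J) = 1/(-18 + J + J**2*(-39 - J)) (k(J) = 1/((J + J**2*(-39 - J)) - 18) = 1/(-18 + J + J**2*(-39 - J)))
sqrt(K(125) + k(1 - 1*0)) = sqrt(-183 - 1/(18 + (1 - 1*0)**3 - (1 - 1*0) + 39*(1 - 1*0)**2)) = sqrt(-183 - 1/(18 + (1 + 0)**3 - (1 + 0) + 39*(1 + 0)**2)) = sqrt(-183 - 1/(18 + 1**3 - 1*1 + 39*1**2)) = sqrt(-183 - 1/(18 + 1 - 1 + 39*1)) = sqrt(-183 - 1/(18 + 1 - 1 + 39)) = sqrt(-183 - 1/57) = sqrt(-10432/57) = 8*I*sqrt(9291)/57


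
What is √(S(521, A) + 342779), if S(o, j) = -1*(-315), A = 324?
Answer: √343094 ≈ 585.74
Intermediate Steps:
S(o, j) = 315
√(S(521, A) + 342779) = √(315 + 342779) = √343094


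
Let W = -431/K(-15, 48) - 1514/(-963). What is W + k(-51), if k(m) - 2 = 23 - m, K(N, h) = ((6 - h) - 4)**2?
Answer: 157654379/2037708 ≈ 77.369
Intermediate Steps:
K(N, h) = (2 - h)**2
W = 2788571/2037708 (W = -431/(-2 + 48)**2 - 1514/(-963) = -431/(46**2) - 1514*(-1/963) = -431/2116 + 1514/963 = 2788571/2037708 ≈ 1.3685)
k(m) = 25 - m (k(m) = 2 + (23 - m) = 25 - m)
W + k(-51) = 2788571/2037708 + (25 - 1*(-51)) = 2788571/2037708 + (25 + 51) = 2788571/2037708 + 76 = 157654379/2037708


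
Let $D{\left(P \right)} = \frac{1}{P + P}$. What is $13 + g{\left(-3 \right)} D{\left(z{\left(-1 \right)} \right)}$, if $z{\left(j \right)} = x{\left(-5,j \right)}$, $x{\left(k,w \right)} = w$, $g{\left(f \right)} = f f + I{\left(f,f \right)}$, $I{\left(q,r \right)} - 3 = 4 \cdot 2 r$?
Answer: $19$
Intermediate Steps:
$I{\left(q,r \right)} = 3 + 8 r$ ($I{\left(q,r \right)} = 3 + 4 \cdot 2 r = 3 + 8 r$)
$g{\left(f \right)} = 3 + f^{2} + 8 f$ ($g{\left(f \right)} = f f + \left(3 + 8 f\right) = f^{2} + \left(3 + 8 f\right) = 3 + f^{2} + 8 f$)
$z{\left(j \right)} = j$
$D{\left(P \right)} = \frac{1}{2 P}$
$13 + g{\left(-3 \right)} D{\left(z{\left(-1 \right)} \right)} = 13 + \left(3 + \left(-3\right)^{2} + 8 \left(-3\right)\right) \frac{1}{2 \left(-1\right)} = 13 + \left(3 + 9 - 24\right) \frac{1}{2} \left(-1\right) = 13 - -6 = 13 + 6 = 19$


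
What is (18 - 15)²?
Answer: 9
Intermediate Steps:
(18 - 15)² = 3² = 9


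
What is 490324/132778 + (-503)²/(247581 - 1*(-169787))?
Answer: 119119788117/27708644152 ≈ 4.2990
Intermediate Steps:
490324/132778 + (-503)²/(247581 - 1*(-169787)) = 490324*(1/132778) + 253009/(247581 + 169787) = 245162/66389 + 253009/417368 = 119119788117/27708644152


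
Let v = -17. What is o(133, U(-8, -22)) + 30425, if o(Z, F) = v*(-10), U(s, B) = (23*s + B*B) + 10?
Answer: 30595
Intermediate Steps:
U(s, B) = 10 + B² + 23*s (U(s, B) = (23*s + B²) + 10 = (B² + 23*s) + 10 = 10 + B² + 23*s)
o(Z, F) = 170 (o(Z, F) = -17*(-10) = 170)
o(133, U(-8, -22)) + 30425 = 170 + 30425 = 30595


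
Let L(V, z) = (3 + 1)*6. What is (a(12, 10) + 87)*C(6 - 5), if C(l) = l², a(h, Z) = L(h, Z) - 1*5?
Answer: 106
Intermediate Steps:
L(V, z) = 24 (L(V, z) = 4*6 = 24)
a(h, Z) = 19 (a(h, Z) = 24 - 1*5 = 24 - 5 = 19)
(a(12, 10) + 87)*C(6 - 5) = (19 + 87)*(6 - 5)² = 106*1² = 106*1 = 106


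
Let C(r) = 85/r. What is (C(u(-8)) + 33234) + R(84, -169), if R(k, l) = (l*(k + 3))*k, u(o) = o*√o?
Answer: -1201818 + 85*I*√2/32 ≈ -1.2018e+6 + 3.7565*I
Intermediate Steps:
u(o) = o^(3/2)
R(k, l) = k*l*(3 + k) (R(k, l) = (l*(3 + k))*k = k*l*(3 + k))
(C(u(-8)) + 33234) + R(84, -169) = (85/((-8)^(3/2)) + 33234) + 84*(-169)*(3 + 84) = (85/((-16*I*√2)) + 33234) + 84*(-169)*87 = (85*(I*√2/32) + 33234) - 1235052 = (85*I*√2/32 + 33234) - 1235052 = (33234 + 85*I*√2/32) - 1235052 = -1201818 + 85*I*√2/32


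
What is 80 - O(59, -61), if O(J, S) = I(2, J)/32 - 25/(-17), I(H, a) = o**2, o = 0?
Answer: 1335/17 ≈ 78.529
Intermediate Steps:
I(H, a) = 0 (I(H, a) = 0**2 = 0)
O(J, S) = 25/17 (O(J, S) = 0/32 - 25/(-17) = 0*(1/32) - 25*(-1/17) = 0 + 25/17 = 25/17)
80 - O(59, -61) = 80 - 1*25/17 = 80 - 25/17 = 1335/17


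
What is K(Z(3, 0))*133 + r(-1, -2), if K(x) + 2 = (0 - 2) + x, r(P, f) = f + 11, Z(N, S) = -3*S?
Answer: -523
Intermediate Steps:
r(P, f) = 11 + f
K(x) = -4 + x (K(x) = -2 + ((0 - 2) + x) = -2 + (-2 + x) = -4 + x)
K(Z(3, 0))*133 + r(-1, -2) = (-4 - 3*0)*133 + (11 - 2) = (-4 + 0)*133 + 9 = -4*133 + 9 = -532 + 9 = -523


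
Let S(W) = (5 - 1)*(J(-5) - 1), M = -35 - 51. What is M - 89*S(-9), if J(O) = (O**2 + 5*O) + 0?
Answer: 270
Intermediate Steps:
J(O) = O**2 + 5*O
M = -86
S(W) = -4 (S(W) = (5 - 1)*(-5*(5 - 5) - 1) = 4*(-5*0 - 1) = 4*(0 - 1) = 4*(-1) = -4)
M - 89*S(-9) = -86 - 89*(-4) = -86 + 356 = 270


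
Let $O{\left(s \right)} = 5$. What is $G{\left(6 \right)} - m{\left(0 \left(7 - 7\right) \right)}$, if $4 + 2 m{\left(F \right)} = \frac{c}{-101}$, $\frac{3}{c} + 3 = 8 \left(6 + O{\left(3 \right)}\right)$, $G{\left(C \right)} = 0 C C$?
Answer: $\frac{34343}{17170} \approx 2.0002$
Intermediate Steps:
$G{\left(C \right)} = 0$ ($G{\left(C \right)} = 0 C = 0$)
$c = \frac{3}{85}$ ($c = \frac{3}{-3 + 8 \left(6 + 5\right)} = \frac{3}{-3 + 8 \cdot 11} = \frac{3}{-3 + 88} = \frac{3}{85} \approx 0.035294$)
$m{\left(F \right)} = - \frac{34343}{17170}$ ($m{\left(F \right)} = -2 + \frac{\frac{3}{85} \frac{1}{-101}}{2} = -2 + \frac{\frac{3}{85} \left(- \frac{1}{101}\right)}{2} = -2 + \frac{1}{2} \left(- \frac{3}{8585}\right) = -2 - \frac{3}{17170} = - \frac{34343}{17170}$)
$G{\left(6 \right)} - m{\left(0 \left(7 - 7\right) \right)} = 0 - - \frac{34343}{17170} = 0 + \frac{34343}{17170} = \frac{34343}{17170}$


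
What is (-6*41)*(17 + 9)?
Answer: -6396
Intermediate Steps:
(-6*41)*(17 + 9) = -246*26 = -6396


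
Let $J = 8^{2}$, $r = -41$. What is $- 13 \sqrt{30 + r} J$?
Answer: $- 832 i \sqrt{11} \approx - 2759.4 i$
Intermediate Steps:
$J = 64$
$- 13 \sqrt{30 + r} J = - 13 \sqrt{30 - 41} \cdot 64 = - 13 \sqrt{-11} \cdot 64 = - 13 i \sqrt{11} \cdot 64 = - 832 i \sqrt{11}$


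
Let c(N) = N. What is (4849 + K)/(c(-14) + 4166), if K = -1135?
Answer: 619/692 ≈ 0.89451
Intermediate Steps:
(4849 + K)/(c(-14) + 4166) = (4849 - 1135)/(-14 + 4166) = 3714/4152 = 3714*(1/4152) = 619/692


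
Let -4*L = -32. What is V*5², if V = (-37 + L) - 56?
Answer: -2125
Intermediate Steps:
L = 8 (L = -¼*(-32) = 8)
V = -85 (V = (-37 + 8) - 56 = -29 - 56 = -85)
V*5² = -85*5² = -85*25 = -2125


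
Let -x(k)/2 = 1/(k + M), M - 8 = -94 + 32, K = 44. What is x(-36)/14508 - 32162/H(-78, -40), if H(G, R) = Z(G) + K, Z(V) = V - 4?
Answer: 10498641679/12404340 ≈ 846.37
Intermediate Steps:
M = -54 (M = 8 + (-94 + 32) = 8 - 62 = -54)
Z(V) = -4 + V
x(k) = -2/(-54 + k) (x(k) = -2/(k - 54) = -2/(-54 + k))
H(G, R) = 40 + G (H(G, R) = (-4 + G) + 44 = 40 + G)
x(-36)/14508 - 32162/H(-78, -40) = -2/(-54 - 36)/14508 - 32162/(40 - 78) = -2/(-90)*(1/14508) - 32162/(-38) = -2*(-1/90)*(1/14508) - 32162*(-1/38) = (1/45)*(1/14508) + 16081/19 = 1/652860 + 16081/19 = 10498641679/12404340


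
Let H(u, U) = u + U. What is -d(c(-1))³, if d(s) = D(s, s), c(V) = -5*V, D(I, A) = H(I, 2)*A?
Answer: -42875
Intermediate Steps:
H(u, U) = U + u
D(I, A) = A*(2 + I) (D(I, A) = (2 + I)*A = A*(2 + I))
d(s) = s*(2 + s)
-d(c(-1))³ = -((-5*(-1))*(2 - 5*(-1)))³ = -(5*(2 + 5))³ = -(5*7)³ = -1*35³ = -1*42875 = -42875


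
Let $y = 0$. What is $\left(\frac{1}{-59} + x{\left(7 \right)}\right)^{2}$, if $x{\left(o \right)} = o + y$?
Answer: $\frac{169744}{3481} \approx 48.763$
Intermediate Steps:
$x{\left(o \right)} = o$ ($x{\left(o \right)} = o + 0 = o$)
$\left(\frac{1}{-59} + x{\left(7 \right)}\right)^{2} = \left(\frac{1}{-59} + 7\right)^{2} = \left(- \frac{1}{59} + 7\right)^{2} = \left(\frac{412}{59}\right)^{2} = \frac{169744}{3481}$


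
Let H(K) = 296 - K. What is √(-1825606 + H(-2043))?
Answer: I*√1823267 ≈ 1350.3*I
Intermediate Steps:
√(-1825606 + H(-2043)) = √(-1825606 + (296 - 1*(-2043))) = √(-1825606 + (296 + 2043)) = √(-1825606 + 2339) = √(-1823267) = I*√1823267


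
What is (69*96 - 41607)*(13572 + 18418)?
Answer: -1119106170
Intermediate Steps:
(69*96 - 41607)*(13572 + 18418) = (6624 - 41607)*31990 = -34983*31990 = -1119106170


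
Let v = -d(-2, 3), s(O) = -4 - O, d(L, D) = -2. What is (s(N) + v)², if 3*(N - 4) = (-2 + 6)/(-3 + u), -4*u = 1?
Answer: 47524/1521 ≈ 31.245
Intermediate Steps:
u = -¼ (u = -¼*1 = -¼ ≈ -0.25000)
N = 140/39 (N = 4 + ((-2 + 6)/(-3 - ¼))/3 = 4 + (4/(-13/4))/3 = 4 + (4*(-4/13))/3 = 4 + (⅓)*(-16/13) = 4 - 16/39 = 140/39 ≈ 3.5897)
v = 2 (v = -1*(-2) = 2)
(s(N) + v)² = ((-4 - 1*140/39) + 2)² = ((-4 - 140/39) + 2)² = (-296/39 + 2)² = (-218/39)² = 47524/1521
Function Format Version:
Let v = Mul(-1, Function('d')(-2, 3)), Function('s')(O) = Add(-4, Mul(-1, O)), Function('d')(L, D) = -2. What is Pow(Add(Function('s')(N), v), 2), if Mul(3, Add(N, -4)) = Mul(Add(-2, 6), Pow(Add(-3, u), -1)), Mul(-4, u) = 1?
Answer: Rational(47524, 1521) ≈ 31.245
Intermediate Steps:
u = Rational(-1, 4) (u = Mul(Rational(-1, 4), 1) = Rational(-1, 4) ≈ -0.25000)
N = Rational(140, 39) (N = Add(4, Mul(Rational(1, 3), Mul(Add(-2, 6), Pow(Add(-3, Rational(-1, 4)), -1)))) = Add(4, Mul(Rational(1, 3), Mul(4, Pow(Rational(-13, 4), -1)))) = Add(4, Mul(Rational(1, 3), Mul(4, Rational(-4, 13)))) = Add(4, Mul(Rational(1, 3), Rational(-16, 13))) = Add(4, Rational(-16, 39)) = Rational(140, 39) ≈ 3.5897)
v = 2 (v = Mul(-1, -2) = 2)
Pow(Add(Function('s')(N), v), 2) = Pow(Add(Add(-4, Mul(-1, Rational(140, 39))), 2), 2) = Pow(Add(Add(-4, Rational(-140, 39)), 2), 2) = Pow(Add(Rational(-296, 39), 2), 2) = Pow(Rational(-218, 39), 2) = Rational(47524, 1521)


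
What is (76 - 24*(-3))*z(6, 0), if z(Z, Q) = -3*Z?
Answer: -2664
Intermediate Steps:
(76 - 24*(-3))*z(6, 0) = (76 - 24*(-3))*(-3*6) = (76 + 72)*(-18) = 148*(-18) = -2664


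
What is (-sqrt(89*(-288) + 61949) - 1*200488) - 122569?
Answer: -323057 - sqrt(36317) ≈ -3.2325e+5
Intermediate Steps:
(-sqrt(89*(-288) + 61949) - 1*200488) - 122569 = (-sqrt(-25632 + 61949) - 200488) - 122569 = (-sqrt(36317) - 200488) - 122569 = (-200488 - sqrt(36317)) - 122569 = -323057 - sqrt(36317)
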